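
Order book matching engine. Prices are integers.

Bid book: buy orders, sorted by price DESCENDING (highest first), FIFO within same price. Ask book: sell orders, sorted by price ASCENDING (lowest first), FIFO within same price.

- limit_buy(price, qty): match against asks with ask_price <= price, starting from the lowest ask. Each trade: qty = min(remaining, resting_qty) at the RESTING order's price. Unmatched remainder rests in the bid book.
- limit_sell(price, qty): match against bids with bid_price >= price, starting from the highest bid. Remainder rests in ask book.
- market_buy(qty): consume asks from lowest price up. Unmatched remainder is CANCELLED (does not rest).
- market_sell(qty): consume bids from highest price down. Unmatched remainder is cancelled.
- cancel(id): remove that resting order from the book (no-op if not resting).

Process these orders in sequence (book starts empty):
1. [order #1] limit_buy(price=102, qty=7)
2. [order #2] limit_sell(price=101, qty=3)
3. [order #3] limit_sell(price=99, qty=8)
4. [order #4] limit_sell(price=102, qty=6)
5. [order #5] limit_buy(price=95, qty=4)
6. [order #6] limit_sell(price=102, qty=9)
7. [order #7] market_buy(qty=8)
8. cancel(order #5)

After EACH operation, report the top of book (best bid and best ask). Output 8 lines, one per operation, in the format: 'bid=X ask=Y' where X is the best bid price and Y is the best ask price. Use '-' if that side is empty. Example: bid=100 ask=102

After op 1 [order #1] limit_buy(price=102, qty=7): fills=none; bids=[#1:7@102] asks=[-]
After op 2 [order #2] limit_sell(price=101, qty=3): fills=#1x#2:3@102; bids=[#1:4@102] asks=[-]
After op 3 [order #3] limit_sell(price=99, qty=8): fills=#1x#3:4@102; bids=[-] asks=[#3:4@99]
After op 4 [order #4] limit_sell(price=102, qty=6): fills=none; bids=[-] asks=[#3:4@99 #4:6@102]
After op 5 [order #5] limit_buy(price=95, qty=4): fills=none; bids=[#5:4@95] asks=[#3:4@99 #4:6@102]
After op 6 [order #6] limit_sell(price=102, qty=9): fills=none; bids=[#5:4@95] asks=[#3:4@99 #4:6@102 #6:9@102]
After op 7 [order #7] market_buy(qty=8): fills=#7x#3:4@99 #7x#4:4@102; bids=[#5:4@95] asks=[#4:2@102 #6:9@102]
After op 8 cancel(order #5): fills=none; bids=[-] asks=[#4:2@102 #6:9@102]

Answer: bid=102 ask=-
bid=102 ask=-
bid=- ask=99
bid=- ask=99
bid=95 ask=99
bid=95 ask=99
bid=95 ask=102
bid=- ask=102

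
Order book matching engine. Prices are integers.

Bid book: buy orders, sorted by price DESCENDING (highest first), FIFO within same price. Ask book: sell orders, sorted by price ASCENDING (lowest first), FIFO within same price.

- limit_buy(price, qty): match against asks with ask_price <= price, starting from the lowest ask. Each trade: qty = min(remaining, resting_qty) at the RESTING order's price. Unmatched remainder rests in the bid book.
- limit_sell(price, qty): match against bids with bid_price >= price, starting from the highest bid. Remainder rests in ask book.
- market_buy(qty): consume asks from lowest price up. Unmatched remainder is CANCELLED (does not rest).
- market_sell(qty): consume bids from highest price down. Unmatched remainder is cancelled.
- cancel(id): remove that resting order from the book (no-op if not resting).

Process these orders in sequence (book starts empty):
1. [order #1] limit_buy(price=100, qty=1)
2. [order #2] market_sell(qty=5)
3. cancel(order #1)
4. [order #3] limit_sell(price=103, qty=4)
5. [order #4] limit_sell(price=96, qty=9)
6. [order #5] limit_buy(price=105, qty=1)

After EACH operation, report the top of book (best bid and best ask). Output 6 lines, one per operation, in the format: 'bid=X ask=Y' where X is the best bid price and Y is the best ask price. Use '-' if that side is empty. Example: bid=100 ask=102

Answer: bid=100 ask=-
bid=- ask=-
bid=- ask=-
bid=- ask=103
bid=- ask=96
bid=- ask=96

Derivation:
After op 1 [order #1] limit_buy(price=100, qty=1): fills=none; bids=[#1:1@100] asks=[-]
After op 2 [order #2] market_sell(qty=5): fills=#1x#2:1@100; bids=[-] asks=[-]
After op 3 cancel(order #1): fills=none; bids=[-] asks=[-]
After op 4 [order #3] limit_sell(price=103, qty=4): fills=none; bids=[-] asks=[#3:4@103]
After op 5 [order #4] limit_sell(price=96, qty=9): fills=none; bids=[-] asks=[#4:9@96 #3:4@103]
After op 6 [order #5] limit_buy(price=105, qty=1): fills=#5x#4:1@96; bids=[-] asks=[#4:8@96 #3:4@103]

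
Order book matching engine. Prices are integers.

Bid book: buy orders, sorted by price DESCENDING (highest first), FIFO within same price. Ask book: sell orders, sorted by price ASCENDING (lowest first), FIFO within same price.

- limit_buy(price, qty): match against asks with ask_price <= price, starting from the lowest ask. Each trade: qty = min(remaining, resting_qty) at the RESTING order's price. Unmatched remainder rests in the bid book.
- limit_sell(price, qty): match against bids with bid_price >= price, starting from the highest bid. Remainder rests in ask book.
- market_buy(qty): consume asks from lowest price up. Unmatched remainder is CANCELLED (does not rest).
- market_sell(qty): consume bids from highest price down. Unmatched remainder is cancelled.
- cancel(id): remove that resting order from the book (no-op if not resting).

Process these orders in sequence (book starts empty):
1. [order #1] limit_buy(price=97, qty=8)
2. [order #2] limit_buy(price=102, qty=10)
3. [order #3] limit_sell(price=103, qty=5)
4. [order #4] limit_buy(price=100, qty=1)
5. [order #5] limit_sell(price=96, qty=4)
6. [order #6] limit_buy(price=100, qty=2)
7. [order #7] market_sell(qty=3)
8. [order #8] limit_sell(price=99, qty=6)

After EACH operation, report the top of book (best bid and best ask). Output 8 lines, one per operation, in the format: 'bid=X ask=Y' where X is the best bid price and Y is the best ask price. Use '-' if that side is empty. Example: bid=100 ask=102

Answer: bid=97 ask=-
bid=102 ask=-
bid=102 ask=103
bid=102 ask=103
bid=102 ask=103
bid=102 ask=103
bid=102 ask=103
bid=97 ask=103

Derivation:
After op 1 [order #1] limit_buy(price=97, qty=8): fills=none; bids=[#1:8@97] asks=[-]
After op 2 [order #2] limit_buy(price=102, qty=10): fills=none; bids=[#2:10@102 #1:8@97] asks=[-]
After op 3 [order #3] limit_sell(price=103, qty=5): fills=none; bids=[#2:10@102 #1:8@97] asks=[#3:5@103]
After op 4 [order #4] limit_buy(price=100, qty=1): fills=none; bids=[#2:10@102 #4:1@100 #1:8@97] asks=[#3:5@103]
After op 5 [order #5] limit_sell(price=96, qty=4): fills=#2x#5:4@102; bids=[#2:6@102 #4:1@100 #1:8@97] asks=[#3:5@103]
After op 6 [order #6] limit_buy(price=100, qty=2): fills=none; bids=[#2:6@102 #4:1@100 #6:2@100 #1:8@97] asks=[#3:5@103]
After op 7 [order #7] market_sell(qty=3): fills=#2x#7:3@102; bids=[#2:3@102 #4:1@100 #6:2@100 #1:8@97] asks=[#3:5@103]
After op 8 [order #8] limit_sell(price=99, qty=6): fills=#2x#8:3@102 #4x#8:1@100 #6x#8:2@100; bids=[#1:8@97] asks=[#3:5@103]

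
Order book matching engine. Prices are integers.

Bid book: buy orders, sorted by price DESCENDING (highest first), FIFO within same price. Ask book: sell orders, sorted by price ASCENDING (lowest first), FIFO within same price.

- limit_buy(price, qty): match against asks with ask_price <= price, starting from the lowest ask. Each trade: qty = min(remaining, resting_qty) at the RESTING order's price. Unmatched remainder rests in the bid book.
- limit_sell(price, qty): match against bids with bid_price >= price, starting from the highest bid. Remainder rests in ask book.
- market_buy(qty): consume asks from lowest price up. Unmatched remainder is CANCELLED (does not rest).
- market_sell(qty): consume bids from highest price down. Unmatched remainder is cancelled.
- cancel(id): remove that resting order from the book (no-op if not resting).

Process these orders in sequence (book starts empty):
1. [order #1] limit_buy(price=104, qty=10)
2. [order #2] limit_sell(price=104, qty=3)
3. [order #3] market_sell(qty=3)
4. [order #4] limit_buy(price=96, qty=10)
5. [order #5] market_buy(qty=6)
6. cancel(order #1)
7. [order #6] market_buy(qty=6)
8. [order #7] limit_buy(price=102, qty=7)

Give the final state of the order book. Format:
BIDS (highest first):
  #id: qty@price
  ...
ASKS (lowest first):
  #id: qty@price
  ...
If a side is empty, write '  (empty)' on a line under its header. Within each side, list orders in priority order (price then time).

Answer: BIDS (highest first):
  #7: 7@102
  #4: 10@96
ASKS (lowest first):
  (empty)

Derivation:
After op 1 [order #1] limit_buy(price=104, qty=10): fills=none; bids=[#1:10@104] asks=[-]
After op 2 [order #2] limit_sell(price=104, qty=3): fills=#1x#2:3@104; bids=[#1:7@104] asks=[-]
After op 3 [order #3] market_sell(qty=3): fills=#1x#3:3@104; bids=[#1:4@104] asks=[-]
After op 4 [order #4] limit_buy(price=96, qty=10): fills=none; bids=[#1:4@104 #4:10@96] asks=[-]
After op 5 [order #5] market_buy(qty=6): fills=none; bids=[#1:4@104 #4:10@96] asks=[-]
After op 6 cancel(order #1): fills=none; bids=[#4:10@96] asks=[-]
After op 7 [order #6] market_buy(qty=6): fills=none; bids=[#4:10@96] asks=[-]
After op 8 [order #7] limit_buy(price=102, qty=7): fills=none; bids=[#7:7@102 #4:10@96] asks=[-]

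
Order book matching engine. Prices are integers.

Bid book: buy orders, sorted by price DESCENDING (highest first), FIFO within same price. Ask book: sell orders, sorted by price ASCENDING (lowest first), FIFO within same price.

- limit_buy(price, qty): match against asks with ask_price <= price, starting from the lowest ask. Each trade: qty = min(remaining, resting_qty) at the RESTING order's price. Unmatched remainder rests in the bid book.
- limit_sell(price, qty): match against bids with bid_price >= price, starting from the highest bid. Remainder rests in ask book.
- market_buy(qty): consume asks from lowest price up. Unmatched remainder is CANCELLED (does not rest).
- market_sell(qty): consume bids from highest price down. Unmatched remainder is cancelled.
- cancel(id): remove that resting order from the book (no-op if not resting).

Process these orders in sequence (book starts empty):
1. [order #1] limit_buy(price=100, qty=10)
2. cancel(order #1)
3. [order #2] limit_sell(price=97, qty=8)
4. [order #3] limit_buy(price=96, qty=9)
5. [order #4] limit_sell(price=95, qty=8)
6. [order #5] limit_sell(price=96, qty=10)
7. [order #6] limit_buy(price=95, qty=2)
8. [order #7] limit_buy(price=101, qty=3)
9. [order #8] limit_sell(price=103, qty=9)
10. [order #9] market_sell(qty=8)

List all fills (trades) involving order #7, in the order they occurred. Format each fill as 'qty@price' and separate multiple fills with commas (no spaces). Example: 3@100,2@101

Answer: 3@96

Derivation:
After op 1 [order #1] limit_buy(price=100, qty=10): fills=none; bids=[#1:10@100] asks=[-]
After op 2 cancel(order #1): fills=none; bids=[-] asks=[-]
After op 3 [order #2] limit_sell(price=97, qty=8): fills=none; bids=[-] asks=[#2:8@97]
After op 4 [order #3] limit_buy(price=96, qty=9): fills=none; bids=[#3:9@96] asks=[#2:8@97]
After op 5 [order #4] limit_sell(price=95, qty=8): fills=#3x#4:8@96; bids=[#3:1@96] asks=[#2:8@97]
After op 6 [order #5] limit_sell(price=96, qty=10): fills=#3x#5:1@96; bids=[-] asks=[#5:9@96 #2:8@97]
After op 7 [order #6] limit_buy(price=95, qty=2): fills=none; bids=[#6:2@95] asks=[#5:9@96 #2:8@97]
After op 8 [order #7] limit_buy(price=101, qty=3): fills=#7x#5:3@96; bids=[#6:2@95] asks=[#5:6@96 #2:8@97]
After op 9 [order #8] limit_sell(price=103, qty=9): fills=none; bids=[#6:2@95] asks=[#5:6@96 #2:8@97 #8:9@103]
After op 10 [order #9] market_sell(qty=8): fills=#6x#9:2@95; bids=[-] asks=[#5:6@96 #2:8@97 #8:9@103]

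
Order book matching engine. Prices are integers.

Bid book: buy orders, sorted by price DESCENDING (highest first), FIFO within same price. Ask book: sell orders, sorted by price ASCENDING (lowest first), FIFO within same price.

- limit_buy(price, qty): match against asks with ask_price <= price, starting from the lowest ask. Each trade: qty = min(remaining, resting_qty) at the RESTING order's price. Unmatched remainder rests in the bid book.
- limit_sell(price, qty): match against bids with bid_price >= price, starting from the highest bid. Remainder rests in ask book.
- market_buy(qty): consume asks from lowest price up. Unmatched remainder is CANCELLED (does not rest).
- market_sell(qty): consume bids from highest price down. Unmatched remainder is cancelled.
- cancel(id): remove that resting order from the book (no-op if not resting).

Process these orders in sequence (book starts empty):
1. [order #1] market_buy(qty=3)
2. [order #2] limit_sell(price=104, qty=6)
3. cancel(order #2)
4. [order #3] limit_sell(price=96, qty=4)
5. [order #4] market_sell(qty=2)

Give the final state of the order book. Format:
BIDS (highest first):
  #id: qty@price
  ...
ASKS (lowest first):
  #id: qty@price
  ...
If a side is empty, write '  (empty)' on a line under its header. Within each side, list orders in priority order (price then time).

After op 1 [order #1] market_buy(qty=3): fills=none; bids=[-] asks=[-]
After op 2 [order #2] limit_sell(price=104, qty=6): fills=none; bids=[-] asks=[#2:6@104]
After op 3 cancel(order #2): fills=none; bids=[-] asks=[-]
After op 4 [order #3] limit_sell(price=96, qty=4): fills=none; bids=[-] asks=[#3:4@96]
After op 5 [order #4] market_sell(qty=2): fills=none; bids=[-] asks=[#3:4@96]

Answer: BIDS (highest first):
  (empty)
ASKS (lowest first):
  #3: 4@96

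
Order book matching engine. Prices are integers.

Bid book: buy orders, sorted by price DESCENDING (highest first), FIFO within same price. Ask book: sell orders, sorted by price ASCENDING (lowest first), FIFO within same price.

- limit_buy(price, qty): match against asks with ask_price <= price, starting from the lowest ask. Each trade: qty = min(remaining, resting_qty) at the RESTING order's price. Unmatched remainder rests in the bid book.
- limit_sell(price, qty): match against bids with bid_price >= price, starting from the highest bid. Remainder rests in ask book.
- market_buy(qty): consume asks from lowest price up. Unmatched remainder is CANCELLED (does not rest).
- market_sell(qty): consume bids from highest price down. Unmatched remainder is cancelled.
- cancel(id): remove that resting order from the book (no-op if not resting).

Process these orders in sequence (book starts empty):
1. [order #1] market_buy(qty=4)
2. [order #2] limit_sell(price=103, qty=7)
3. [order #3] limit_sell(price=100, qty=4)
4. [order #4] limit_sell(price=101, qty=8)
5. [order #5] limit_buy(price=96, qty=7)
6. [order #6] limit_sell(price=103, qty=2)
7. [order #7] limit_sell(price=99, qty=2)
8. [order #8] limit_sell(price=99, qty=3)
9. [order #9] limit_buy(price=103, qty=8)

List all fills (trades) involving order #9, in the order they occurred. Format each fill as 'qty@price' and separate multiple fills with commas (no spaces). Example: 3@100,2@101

Answer: 2@99,3@99,3@100

Derivation:
After op 1 [order #1] market_buy(qty=4): fills=none; bids=[-] asks=[-]
After op 2 [order #2] limit_sell(price=103, qty=7): fills=none; bids=[-] asks=[#2:7@103]
After op 3 [order #3] limit_sell(price=100, qty=4): fills=none; bids=[-] asks=[#3:4@100 #2:7@103]
After op 4 [order #4] limit_sell(price=101, qty=8): fills=none; bids=[-] asks=[#3:4@100 #4:8@101 #2:7@103]
After op 5 [order #5] limit_buy(price=96, qty=7): fills=none; bids=[#5:7@96] asks=[#3:4@100 #4:8@101 #2:7@103]
After op 6 [order #6] limit_sell(price=103, qty=2): fills=none; bids=[#5:7@96] asks=[#3:4@100 #4:8@101 #2:7@103 #6:2@103]
After op 7 [order #7] limit_sell(price=99, qty=2): fills=none; bids=[#5:7@96] asks=[#7:2@99 #3:4@100 #4:8@101 #2:7@103 #6:2@103]
After op 8 [order #8] limit_sell(price=99, qty=3): fills=none; bids=[#5:7@96] asks=[#7:2@99 #8:3@99 #3:4@100 #4:8@101 #2:7@103 #6:2@103]
After op 9 [order #9] limit_buy(price=103, qty=8): fills=#9x#7:2@99 #9x#8:3@99 #9x#3:3@100; bids=[#5:7@96] asks=[#3:1@100 #4:8@101 #2:7@103 #6:2@103]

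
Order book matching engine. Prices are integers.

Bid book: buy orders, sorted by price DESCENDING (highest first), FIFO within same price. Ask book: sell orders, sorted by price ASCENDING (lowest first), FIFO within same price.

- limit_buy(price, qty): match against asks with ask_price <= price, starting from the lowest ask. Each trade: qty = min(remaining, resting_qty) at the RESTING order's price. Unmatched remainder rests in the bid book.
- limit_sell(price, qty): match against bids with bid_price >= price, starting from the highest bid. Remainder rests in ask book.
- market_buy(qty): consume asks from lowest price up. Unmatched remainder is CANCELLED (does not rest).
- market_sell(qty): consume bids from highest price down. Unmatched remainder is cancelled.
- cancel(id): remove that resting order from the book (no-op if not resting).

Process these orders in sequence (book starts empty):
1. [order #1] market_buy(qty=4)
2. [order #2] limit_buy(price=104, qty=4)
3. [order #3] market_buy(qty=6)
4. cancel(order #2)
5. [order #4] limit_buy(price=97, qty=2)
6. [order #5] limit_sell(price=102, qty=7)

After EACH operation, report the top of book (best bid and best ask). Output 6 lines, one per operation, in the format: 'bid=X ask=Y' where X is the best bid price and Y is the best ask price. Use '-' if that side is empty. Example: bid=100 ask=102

After op 1 [order #1] market_buy(qty=4): fills=none; bids=[-] asks=[-]
After op 2 [order #2] limit_buy(price=104, qty=4): fills=none; bids=[#2:4@104] asks=[-]
After op 3 [order #3] market_buy(qty=6): fills=none; bids=[#2:4@104] asks=[-]
After op 4 cancel(order #2): fills=none; bids=[-] asks=[-]
After op 5 [order #4] limit_buy(price=97, qty=2): fills=none; bids=[#4:2@97] asks=[-]
After op 6 [order #5] limit_sell(price=102, qty=7): fills=none; bids=[#4:2@97] asks=[#5:7@102]

Answer: bid=- ask=-
bid=104 ask=-
bid=104 ask=-
bid=- ask=-
bid=97 ask=-
bid=97 ask=102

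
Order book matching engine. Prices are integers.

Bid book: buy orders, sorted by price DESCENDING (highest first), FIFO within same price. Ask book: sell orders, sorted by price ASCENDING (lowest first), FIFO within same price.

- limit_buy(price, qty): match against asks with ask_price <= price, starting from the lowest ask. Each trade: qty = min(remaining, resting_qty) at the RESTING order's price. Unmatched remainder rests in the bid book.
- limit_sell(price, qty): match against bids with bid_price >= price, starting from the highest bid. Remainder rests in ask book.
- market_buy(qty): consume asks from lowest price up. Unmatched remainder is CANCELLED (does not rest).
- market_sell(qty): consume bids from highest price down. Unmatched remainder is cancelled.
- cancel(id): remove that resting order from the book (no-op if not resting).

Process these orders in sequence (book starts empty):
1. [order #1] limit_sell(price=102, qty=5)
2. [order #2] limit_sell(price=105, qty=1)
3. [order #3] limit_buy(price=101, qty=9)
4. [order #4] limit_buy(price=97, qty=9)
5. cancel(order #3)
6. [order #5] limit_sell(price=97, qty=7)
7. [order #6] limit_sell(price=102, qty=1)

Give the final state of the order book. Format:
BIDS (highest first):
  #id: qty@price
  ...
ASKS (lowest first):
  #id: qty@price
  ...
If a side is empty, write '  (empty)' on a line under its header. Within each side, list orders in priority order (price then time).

After op 1 [order #1] limit_sell(price=102, qty=5): fills=none; bids=[-] asks=[#1:5@102]
After op 2 [order #2] limit_sell(price=105, qty=1): fills=none; bids=[-] asks=[#1:5@102 #2:1@105]
After op 3 [order #3] limit_buy(price=101, qty=9): fills=none; bids=[#3:9@101] asks=[#1:5@102 #2:1@105]
After op 4 [order #4] limit_buy(price=97, qty=9): fills=none; bids=[#3:9@101 #4:9@97] asks=[#1:5@102 #2:1@105]
After op 5 cancel(order #3): fills=none; bids=[#4:9@97] asks=[#1:5@102 #2:1@105]
After op 6 [order #5] limit_sell(price=97, qty=7): fills=#4x#5:7@97; bids=[#4:2@97] asks=[#1:5@102 #2:1@105]
After op 7 [order #6] limit_sell(price=102, qty=1): fills=none; bids=[#4:2@97] asks=[#1:5@102 #6:1@102 #2:1@105]

Answer: BIDS (highest first):
  #4: 2@97
ASKS (lowest first):
  #1: 5@102
  #6: 1@102
  #2: 1@105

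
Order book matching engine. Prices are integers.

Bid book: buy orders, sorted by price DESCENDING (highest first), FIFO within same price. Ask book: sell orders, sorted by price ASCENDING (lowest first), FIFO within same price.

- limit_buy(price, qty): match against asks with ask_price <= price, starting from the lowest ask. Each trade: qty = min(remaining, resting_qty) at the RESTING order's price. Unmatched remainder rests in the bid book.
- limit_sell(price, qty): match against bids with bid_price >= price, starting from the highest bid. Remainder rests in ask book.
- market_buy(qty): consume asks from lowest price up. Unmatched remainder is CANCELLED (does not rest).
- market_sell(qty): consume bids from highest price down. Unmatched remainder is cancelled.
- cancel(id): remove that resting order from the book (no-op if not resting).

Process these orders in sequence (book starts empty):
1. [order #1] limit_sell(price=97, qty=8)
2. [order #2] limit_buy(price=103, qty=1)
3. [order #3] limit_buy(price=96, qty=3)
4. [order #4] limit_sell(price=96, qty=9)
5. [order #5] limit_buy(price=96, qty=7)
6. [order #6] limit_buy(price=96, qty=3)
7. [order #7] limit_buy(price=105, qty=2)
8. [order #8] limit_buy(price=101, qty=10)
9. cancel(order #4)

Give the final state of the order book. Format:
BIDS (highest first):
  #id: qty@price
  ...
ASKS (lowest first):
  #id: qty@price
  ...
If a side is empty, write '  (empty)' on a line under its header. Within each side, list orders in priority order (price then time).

After op 1 [order #1] limit_sell(price=97, qty=8): fills=none; bids=[-] asks=[#1:8@97]
After op 2 [order #2] limit_buy(price=103, qty=1): fills=#2x#1:1@97; bids=[-] asks=[#1:7@97]
After op 3 [order #3] limit_buy(price=96, qty=3): fills=none; bids=[#3:3@96] asks=[#1:7@97]
After op 4 [order #4] limit_sell(price=96, qty=9): fills=#3x#4:3@96; bids=[-] asks=[#4:6@96 #1:7@97]
After op 5 [order #5] limit_buy(price=96, qty=7): fills=#5x#4:6@96; bids=[#5:1@96] asks=[#1:7@97]
After op 6 [order #6] limit_buy(price=96, qty=3): fills=none; bids=[#5:1@96 #6:3@96] asks=[#1:7@97]
After op 7 [order #7] limit_buy(price=105, qty=2): fills=#7x#1:2@97; bids=[#5:1@96 #6:3@96] asks=[#1:5@97]
After op 8 [order #8] limit_buy(price=101, qty=10): fills=#8x#1:5@97; bids=[#8:5@101 #5:1@96 #6:3@96] asks=[-]
After op 9 cancel(order #4): fills=none; bids=[#8:5@101 #5:1@96 #6:3@96] asks=[-]

Answer: BIDS (highest first):
  #8: 5@101
  #5: 1@96
  #6: 3@96
ASKS (lowest first):
  (empty)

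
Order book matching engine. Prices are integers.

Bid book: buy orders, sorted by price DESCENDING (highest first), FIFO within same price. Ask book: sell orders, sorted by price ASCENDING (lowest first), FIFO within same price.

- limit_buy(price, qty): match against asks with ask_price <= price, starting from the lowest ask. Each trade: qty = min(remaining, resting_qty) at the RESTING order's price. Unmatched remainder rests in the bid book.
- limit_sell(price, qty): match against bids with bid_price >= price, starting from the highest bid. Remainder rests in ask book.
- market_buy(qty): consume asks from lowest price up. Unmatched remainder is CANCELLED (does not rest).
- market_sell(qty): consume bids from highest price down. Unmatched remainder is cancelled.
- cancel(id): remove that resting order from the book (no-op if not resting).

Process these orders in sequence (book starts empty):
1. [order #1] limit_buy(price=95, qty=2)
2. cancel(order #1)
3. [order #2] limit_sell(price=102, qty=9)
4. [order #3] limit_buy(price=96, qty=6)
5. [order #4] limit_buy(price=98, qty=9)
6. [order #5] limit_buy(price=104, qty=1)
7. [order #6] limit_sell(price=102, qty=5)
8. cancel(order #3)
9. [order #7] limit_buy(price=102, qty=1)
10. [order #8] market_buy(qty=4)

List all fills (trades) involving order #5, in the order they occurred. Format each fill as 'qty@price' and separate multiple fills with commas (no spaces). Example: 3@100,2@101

After op 1 [order #1] limit_buy(price=95, qty=2): fills=none; bids=[#1:2@95] asks=[-]
After op 2 cancel(order #1): fills=none; bids=[-] asks=[-]
After op 3 [order #2] limit_sell(price=102, qty=9): fills=none; bids=[-] asks=[#2:9@102]
After op 4 [order #3] limit_buy(price=96, qty=6): fills=none; bids=[#3:6@96] asks=[#2:9@102]
After op 5 [order #4] limit_buy(price=98, qty=9): fills=none; bids=[#4:9@98 #3:6@96] asks=[#2:9@102]
After op 6 [order #5] limit_buy(price=104, qty=1): fills=#5x#2:1@102; bids=[#4:9@98 #3:6@96] asks=[#2:8@102]
After op 7 [order #6] limit_sell(price=102, qty=5): fills=none; bids=[#4:9@98 #3:6@96] asks=[#2:8@102 #6:5@102]
After op 8 cancel(order #3): fills=none; bids=[#4:9@98] asks=[#2:8@102 #6:5@102]
After op 9 [order #7] limit_buy(price=102, qty=1): fills=#7x#2:1@102; bids=[#4:9@98] asks=[#2:7@102 #6:5@102]
After op 10 [order #8] market_buy(qty=4): fills=#8x#2:4@102; bids=[#4:9@98] asks=[#2:3@102 #6:5@102]

Answer: 1@102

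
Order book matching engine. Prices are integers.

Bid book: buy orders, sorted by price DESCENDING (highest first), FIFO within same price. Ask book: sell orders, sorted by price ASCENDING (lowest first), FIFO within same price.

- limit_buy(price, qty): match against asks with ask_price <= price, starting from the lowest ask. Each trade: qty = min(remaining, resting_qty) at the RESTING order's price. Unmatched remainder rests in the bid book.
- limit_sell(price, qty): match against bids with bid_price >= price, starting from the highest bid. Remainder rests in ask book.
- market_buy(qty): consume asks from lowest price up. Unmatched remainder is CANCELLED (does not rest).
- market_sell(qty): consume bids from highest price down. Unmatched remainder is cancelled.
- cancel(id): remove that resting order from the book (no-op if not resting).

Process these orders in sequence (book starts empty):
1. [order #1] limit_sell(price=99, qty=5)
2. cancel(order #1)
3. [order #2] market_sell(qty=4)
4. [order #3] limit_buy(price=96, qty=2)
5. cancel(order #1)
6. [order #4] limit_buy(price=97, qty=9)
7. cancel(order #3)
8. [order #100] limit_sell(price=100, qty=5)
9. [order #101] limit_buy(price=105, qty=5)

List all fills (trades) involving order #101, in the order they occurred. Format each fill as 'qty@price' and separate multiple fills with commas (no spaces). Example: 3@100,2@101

Answer: 5@100

Derivation:
After op 1 [order #1] limit_sell(price=99, qty=5): fills=none; bids=[-] asks=[#1:5@99]
After op 2 cancel(order #1): fills=none; bids=[-] asks=[-]
After op 3 [order #2] market_sell(qty=4): fills=none; bids=[-] asks=[-]
After op 4 [order #3] limit_buy(price=96, qty=2): fills=none; bids=[#3:2@96] asks=[-]
After op 5 cancel(order #1): fills=none; bids=[#3:2@96] asks=[-]
After op 6 [order #4] limit_buy(price=97, qty=9): fills=none; bids=[#4:9@97 #3:2@96] asks=[-]
After op 7 cancel(order #3): fills=none; bids=[#4:9@97] asks=[-]
After op 8 [order #100] limit_sell(price=100, qty=5): fills=none; bids=[#4:9@97] asks=[#100:5@100]
After op 9 [order #101] limit_buy(price=105, qty=5): fills=#101x#100:5@100; bids=[#4:9@97] asks=[-]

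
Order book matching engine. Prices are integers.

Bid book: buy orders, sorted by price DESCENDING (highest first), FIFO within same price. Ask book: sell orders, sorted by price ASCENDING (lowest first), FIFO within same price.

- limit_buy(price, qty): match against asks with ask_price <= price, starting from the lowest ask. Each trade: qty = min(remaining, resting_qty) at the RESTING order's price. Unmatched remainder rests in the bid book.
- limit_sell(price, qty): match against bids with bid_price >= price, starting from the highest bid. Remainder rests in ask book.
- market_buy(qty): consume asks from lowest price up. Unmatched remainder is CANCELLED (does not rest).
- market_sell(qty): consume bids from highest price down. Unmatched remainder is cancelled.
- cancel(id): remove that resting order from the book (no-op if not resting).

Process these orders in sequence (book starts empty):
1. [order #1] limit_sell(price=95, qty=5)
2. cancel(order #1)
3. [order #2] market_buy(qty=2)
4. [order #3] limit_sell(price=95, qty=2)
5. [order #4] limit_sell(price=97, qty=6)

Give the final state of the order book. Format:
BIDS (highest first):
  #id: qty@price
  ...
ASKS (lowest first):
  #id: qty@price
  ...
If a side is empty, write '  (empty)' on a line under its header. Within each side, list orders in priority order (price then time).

After op 1 [order #1] limit_sell(price=95, qty=5): fills=none; bids=[-] asks=[#1:5@95]
After op 2 cancel(order #1): fills=none; bids=[-] asks=[-]
After op 3 [order #2] market_buy(qty=2): fills=none; bids=[-] asks=[-]
After op 4 [order #3] limit_sell(price=95, qty=2): fills=none; bids=[-] asks=[#3:2@95]
After op 5 [order #4] limit_sell(price=97, qty=6): fills=none; bids=[-] asks=[#3:2@95 #4:6@97]

Answer: BIDS (highest first):
  (empty)
ASKS (lowest first):
  #3: 2@95
  #4: 6@97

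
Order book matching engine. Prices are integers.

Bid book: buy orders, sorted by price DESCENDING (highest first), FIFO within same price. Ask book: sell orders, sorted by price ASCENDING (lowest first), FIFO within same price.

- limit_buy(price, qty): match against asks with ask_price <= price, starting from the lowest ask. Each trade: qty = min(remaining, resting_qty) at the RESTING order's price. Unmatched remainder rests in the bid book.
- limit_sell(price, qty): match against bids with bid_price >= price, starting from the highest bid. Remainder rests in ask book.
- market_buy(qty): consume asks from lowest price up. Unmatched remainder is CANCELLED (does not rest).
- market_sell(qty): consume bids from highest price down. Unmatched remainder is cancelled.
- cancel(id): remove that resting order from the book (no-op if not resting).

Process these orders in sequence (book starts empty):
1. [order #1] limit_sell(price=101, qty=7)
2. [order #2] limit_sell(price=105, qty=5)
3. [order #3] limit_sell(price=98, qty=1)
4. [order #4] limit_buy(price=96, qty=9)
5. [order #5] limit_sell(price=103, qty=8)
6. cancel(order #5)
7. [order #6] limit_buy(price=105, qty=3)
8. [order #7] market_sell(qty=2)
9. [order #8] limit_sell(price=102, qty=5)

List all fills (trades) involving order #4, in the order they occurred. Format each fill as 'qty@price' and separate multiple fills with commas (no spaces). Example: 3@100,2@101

After op 1 [order #1] limit_sell(price=101, qty=7): fills=none; bids=[-] asks=[#1:7@101]
After op 2 [order #2] limit_sell(price=105, qty=5): fills=none; bids=[-] asks=[#1:7@101 #2:5@105]
After op 3 [order #3] limit_sell(price=98, qty=1): fills=none; bids=[-] asks=[#3:1@98 #1:7@101 #2:5@105]
After op 4 [order #4] limit_buy(price=96, qty=9): fills=none; bids=[#4:9@96] asks=[#3:1@98 #1:7@101 #2:5@105]
After op 5 [order #5] limit_sell(price=103, qty=8): fills=none; bids=[#4:9@96] asks=[#3:1@98 #1:7@101 #5:8@103 #2:5@105]
After op 6 cancel(order #5): fills=none; bids=[#4:9@96] asks=[#3:1@98 #1:7@101 #2:5@105]
After op 7 [order #6] limit_buy(price=105, qty=3): fills=#6x#3:1@98 #6x#1:2@101; bids=[#4:9@96] asks=[#1:5@101 #2:5@105]
After op 8 [order #7] market_sell(qty=2): fills=#4x#7:2@96; bids=[#4:7@96] asks=[#1:5@101 #2:5@105]
After op 9 [order #8] limit_sell(price=102, qty=5): fills=none; bids=[#4:7@96] asks=[#1:5@101 #8:5@102 #2:5@105]

Answer: 2@96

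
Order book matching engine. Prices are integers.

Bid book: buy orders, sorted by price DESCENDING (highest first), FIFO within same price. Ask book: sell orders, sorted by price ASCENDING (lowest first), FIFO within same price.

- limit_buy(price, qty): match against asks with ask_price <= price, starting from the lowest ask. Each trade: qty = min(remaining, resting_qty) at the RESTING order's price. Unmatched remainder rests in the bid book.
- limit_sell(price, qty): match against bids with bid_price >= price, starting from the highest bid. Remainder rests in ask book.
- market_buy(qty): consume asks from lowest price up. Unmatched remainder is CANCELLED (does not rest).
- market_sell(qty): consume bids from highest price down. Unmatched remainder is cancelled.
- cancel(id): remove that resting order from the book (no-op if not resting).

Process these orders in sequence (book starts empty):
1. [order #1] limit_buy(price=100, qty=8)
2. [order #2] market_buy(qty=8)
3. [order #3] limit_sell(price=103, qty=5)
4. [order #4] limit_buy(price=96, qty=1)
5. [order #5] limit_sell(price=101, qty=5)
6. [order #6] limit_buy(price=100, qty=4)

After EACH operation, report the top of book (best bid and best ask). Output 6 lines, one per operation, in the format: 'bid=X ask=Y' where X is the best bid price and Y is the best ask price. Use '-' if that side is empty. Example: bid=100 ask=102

Answer: bid=100 ask=-
bid=100 ask=-
bid=100 ask=103
bid=100 ask=103
bid=100 ask=101
bid=100 ask=101

Derivation:
After op 1 [order #1] limit_buy(price=100, qty=8): fills=none; bids=[#1:8@100] asks=[-]
After op 2 [order #2] market_buy(qty=8): fills=none; bids=[#1:8@100] asks=[-]
After op 3 [order #3] limit_sell(price=103, qty=5): fills=none; bids=[#1:8@100] asks=[#3:5@103]
After op 4 [order #4] limit_buy(price=96, qty=1): fills=none; bids=[#1:8@100 #4:1@96] asks=[#3:5@103]
After op 5 [order #5] limit_sell(price=101, qty=5): fills=none; bids=[#1:8@100 #4:1@96] asks=[#5:5@101 #3:5@103]
After op 6 [order #6] limit_buy(price=100, qty=4): fills=none; bids=[#1:8@100 #6:4@100 #4:1@96] asks=[#5:5@101 #3:5@103]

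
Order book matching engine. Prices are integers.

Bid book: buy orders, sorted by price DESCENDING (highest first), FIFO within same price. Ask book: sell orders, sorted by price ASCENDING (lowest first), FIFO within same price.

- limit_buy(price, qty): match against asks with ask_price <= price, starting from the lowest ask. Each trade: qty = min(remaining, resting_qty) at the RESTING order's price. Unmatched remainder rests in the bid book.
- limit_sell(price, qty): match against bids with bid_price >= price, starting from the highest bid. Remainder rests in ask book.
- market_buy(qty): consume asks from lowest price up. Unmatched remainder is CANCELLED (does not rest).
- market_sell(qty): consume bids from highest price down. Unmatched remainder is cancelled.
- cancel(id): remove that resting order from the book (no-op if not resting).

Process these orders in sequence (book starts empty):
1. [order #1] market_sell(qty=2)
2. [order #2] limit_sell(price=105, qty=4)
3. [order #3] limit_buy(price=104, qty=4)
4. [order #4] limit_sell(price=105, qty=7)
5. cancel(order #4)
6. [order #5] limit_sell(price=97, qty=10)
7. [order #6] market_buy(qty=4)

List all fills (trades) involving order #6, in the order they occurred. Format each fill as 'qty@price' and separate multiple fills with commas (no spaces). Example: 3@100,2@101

After op 1 [order #1] market_sell(qty=2): fills=none; bids=[-] asks=[-]
After op 2 [order #2] limit_sell(price=105, qty=4): fills=none; bids=[-] asks=[#2:4@105]
After op 3 [order #3] limit_buy(price=104, qty=4): fills=none; bids=[#3:4@104] asks=[#2:4@105]
After op 4 [order #4] limit_sell(price=105, qty=7): fills=none; bids=[#3:4@104] asks=[#2:4@105 #4:7@105]
After op 5 cancel(order #4): fills=none; bids=[#3:4@104] asks=[#2:4@105]
After op 6 [order #5] limit_sell(price=97, qty=10): fills=#3x#5:4@104; bids=[-] asks=[#5:6@97 #2:4@105]
After op 7 [order #6] market_buy(qty=4): fills=#6x#5:4@97; bids=[-] asks=[#5:2@97 #2:4@105]

Answer: 4@97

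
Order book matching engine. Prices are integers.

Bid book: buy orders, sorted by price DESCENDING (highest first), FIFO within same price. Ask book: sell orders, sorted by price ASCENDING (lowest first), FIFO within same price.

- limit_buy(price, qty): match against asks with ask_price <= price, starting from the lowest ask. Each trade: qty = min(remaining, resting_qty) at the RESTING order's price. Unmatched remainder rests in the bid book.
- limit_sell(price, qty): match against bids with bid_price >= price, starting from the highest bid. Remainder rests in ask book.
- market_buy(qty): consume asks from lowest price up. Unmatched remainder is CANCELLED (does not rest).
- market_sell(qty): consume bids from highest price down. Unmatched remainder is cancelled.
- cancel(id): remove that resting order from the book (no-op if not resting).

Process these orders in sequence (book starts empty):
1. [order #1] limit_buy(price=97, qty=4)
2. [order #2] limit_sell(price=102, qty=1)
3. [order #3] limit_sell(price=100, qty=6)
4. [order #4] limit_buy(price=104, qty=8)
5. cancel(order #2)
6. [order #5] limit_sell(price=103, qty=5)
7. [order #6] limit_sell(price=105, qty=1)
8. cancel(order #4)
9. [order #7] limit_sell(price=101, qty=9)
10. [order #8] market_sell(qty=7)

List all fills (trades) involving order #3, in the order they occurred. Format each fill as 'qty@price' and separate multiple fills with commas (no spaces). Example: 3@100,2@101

Answer: 6@100

Derivation:
After op 1 [order #1] limit_buy(price=97, qty=4): fills=none; bids=[#1:4@97] asks=[-]
After op 2 [order #2] limit_sell(price=102, qty=1): fills=none; bids=[#1:4@97] asks=[#2:1@102]
After op 3 [order #3] limit_sell(price=100, qty=6): fills=none; bids=[#1:4@97] asks=[#3:6@100 #2:1@102]
After op 4 [order #4] limit_buy(price=104, qty=8): fills=#4x#3:6@100 #4x#2:1@102; bids=[#4:1@104 #1:4@97] asks=[-]
After op 5 cancel(order #2): fills=none; bids=[#4:1@104 #1:4@97] asks=[-]
After op 6 [order #5] limit_sell(price=103, qty=5): fills=#4x#5:1@104; bids=[#1:4@97] asks=[#5:4@103]
After op 7 [order #6] limit_sell(price=105, qty=1): fills=none; bids=[#1:4@97] asks=[#5:4@103 #6:1@105]
After op 8 cancel(order #4): fills=none; bids=[#1:4@97] asks=[#5:4@103 #6:1@105]
After op 9 [order #7] limit_sell(price=101, qty=9): fills=none; bids=[#1:4@97] asks=[#7:9@101 #5:4@103 #6:1@105]
After op 10 [order #8] market_sell(qty=7): fills=#1x#8:4@97; bids=[-] asks=[#7:9@101 #5:4@103 #6:1@105]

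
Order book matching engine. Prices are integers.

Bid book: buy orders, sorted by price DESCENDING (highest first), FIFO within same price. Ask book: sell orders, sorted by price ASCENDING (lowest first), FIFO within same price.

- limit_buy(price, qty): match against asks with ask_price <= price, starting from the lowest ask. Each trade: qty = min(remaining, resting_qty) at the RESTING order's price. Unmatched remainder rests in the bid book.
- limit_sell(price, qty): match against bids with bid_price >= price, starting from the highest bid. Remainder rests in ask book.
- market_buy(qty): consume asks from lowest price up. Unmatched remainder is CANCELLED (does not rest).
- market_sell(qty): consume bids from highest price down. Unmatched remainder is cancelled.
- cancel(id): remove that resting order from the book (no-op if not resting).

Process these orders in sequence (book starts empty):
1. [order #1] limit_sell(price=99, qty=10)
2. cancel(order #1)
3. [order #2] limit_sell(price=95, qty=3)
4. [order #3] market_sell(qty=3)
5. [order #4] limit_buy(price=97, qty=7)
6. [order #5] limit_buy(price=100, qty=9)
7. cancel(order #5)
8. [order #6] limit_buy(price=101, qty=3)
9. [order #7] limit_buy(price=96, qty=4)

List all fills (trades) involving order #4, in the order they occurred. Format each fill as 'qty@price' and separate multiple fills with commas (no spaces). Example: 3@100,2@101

Answer: 3@95

Derivation:
After op 1 [order #1] limit_sell(price=99, qty=10): fills=none; bids=[-] asks=[#1:10@99]
After op 2 cancel(order #1): fills=none; bids=[-] asks=[-]
After op 3 [order #2] limit_sell(price=95, qty=3): fills=none; bids=[-] asks=[#2:3@95]
After op 4 [order #3] market_sell(qty=3): fills=none; bids=[-] asks=[#2:3@95]
After op 5 [order #4] limit_buy(price=97, qty=7): fills=#4x#2:3@95; bids=[#4:4@97] asks=[-]
After op 6 [order #5] limit_buy(price=100, qty=9): fills=none; bids=[#5:9@100 #4:4@97] asks=[-]
After op 7 cancel(order #5): fills=none; bids=[#4:4@97] asks=[-]
After op 8 [order #6] limit_buy(price=101, qty=3): fills=none; bids=[#6:3@101 #4:4@97] asks=[-]
After op 9 [order #7] limit_buy(price=96, qty=4): fills=none; bids=[#6:3@101 #4:4@97 #7:4@96] asks=[-]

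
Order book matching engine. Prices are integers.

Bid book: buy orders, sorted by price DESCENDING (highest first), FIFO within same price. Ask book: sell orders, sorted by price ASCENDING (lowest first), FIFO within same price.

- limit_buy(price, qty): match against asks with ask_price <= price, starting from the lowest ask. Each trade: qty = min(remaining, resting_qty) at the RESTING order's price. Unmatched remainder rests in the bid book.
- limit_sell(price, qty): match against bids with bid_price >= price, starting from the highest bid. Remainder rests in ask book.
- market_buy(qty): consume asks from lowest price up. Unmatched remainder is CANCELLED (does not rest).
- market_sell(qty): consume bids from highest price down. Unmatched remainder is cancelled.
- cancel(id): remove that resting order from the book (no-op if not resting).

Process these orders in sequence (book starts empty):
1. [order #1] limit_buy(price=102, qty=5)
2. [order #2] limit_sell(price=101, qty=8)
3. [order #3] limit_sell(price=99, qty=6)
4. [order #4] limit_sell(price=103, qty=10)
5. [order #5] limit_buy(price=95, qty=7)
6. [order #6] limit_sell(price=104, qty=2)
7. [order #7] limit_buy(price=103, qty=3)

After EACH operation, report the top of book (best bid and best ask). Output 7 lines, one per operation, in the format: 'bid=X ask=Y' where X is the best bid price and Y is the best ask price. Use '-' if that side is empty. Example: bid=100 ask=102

After op 1 [order #1] limit_buy(price=102, qty=5): fills=none; bids=[#1:5@102] asks=[-]
After op 2 [order #2] limit_sell(price=101, qty=8): fills=#1x#2:5@102; bids=[-] asks=[#2:3@101]
After op 3 [order #3] limit_sell(price=99, qty=6): fills=none; bids=[-] asks=[#3:6@99 #2:3@101]
After op 4 [order #4] limit_sell(price=103, qty=10): fills=none; bids=[-] asks=[#3:6@99 #2:3@101 #4:10@103]
After op 5 [order #5] limit_buy(price=95, qty=7): fills=none; bids=[#5:7@95] asks=[#3:6@99 #2:3@101 #4:10@103]
After op 6 [order #6] limit_sell(price=104, qty=2): fills=none; bids=[#5:7@95] asks=[#3:6@99 #2:3@101 #4:10@103 #6:2@104]
After op 7 [order #7] limit_buy(price=103, qty=3): fills=#7x#3:3@99; bids=[#5:7@95] asks=[#3:3@99 #2:3@101 #4:10@103 #6:2@104]

Answer: bid=102 ask=-
bid=- ask=101
bid=- ask=99
bid=- ask=99
bid=95 ask=99
bid=95 ask=99
bid=95 ask=99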